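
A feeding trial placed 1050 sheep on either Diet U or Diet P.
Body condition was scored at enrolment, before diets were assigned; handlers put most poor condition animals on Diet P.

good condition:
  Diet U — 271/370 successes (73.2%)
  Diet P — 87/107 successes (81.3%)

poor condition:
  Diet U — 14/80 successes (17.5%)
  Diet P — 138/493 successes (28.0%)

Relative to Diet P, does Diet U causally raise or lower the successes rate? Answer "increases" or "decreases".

decreases

Since starting body condition is a pre-existing factor (not a product of the diet) and it affects the outcome on its own, it is a confounder. The stratified rates, not the pooled rate, identify the causal effect.
Within each level — good condition: 73.2% vs 81.3%; poor condition: 17.5% vs 28.0% — Diet P is higher every time.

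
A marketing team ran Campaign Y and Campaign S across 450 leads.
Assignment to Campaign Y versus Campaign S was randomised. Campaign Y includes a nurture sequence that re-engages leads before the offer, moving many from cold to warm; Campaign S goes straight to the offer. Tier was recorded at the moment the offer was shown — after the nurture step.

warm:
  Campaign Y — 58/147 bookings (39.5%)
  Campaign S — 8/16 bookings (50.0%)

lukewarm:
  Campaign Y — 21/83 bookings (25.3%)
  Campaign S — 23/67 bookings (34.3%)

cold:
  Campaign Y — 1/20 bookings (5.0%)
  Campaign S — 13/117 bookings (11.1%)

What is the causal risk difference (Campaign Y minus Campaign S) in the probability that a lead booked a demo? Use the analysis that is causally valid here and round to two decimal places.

The engagement tier-specific comparison favours Campaign S throughout, but the pooled figures favour Campaign Y. The question is whether to condition on engagement tier.
Stratifying would compare campaigns among leads the campaigns themselves sorted into engagement tier groups — a form of selection on an intermediate. The unconditioned pooled rates give the total causal effect.
The causal difference is the pooled difference: 0.320 − 0.220 = +0.100.

+0.10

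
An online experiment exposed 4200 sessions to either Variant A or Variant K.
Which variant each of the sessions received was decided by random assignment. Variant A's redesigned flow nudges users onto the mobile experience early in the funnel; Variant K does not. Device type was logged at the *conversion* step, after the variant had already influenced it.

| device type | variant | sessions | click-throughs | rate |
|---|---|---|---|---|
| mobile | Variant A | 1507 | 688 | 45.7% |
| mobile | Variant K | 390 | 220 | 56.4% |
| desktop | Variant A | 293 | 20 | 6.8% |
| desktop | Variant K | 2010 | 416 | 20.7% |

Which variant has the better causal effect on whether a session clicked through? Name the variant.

The device type-specific comparison favours Variant K throughout, but the pooled figures favour Variant A. The question is whether to condition on device type.
The distribution of device type is itself part of what the variant does — it is an intermediate outcome. Holding it fixed would remove that part of the effect; the total effect is the pooled difference.
Pooled: Variant A 39.3% vs Variant K 26.5%; Variant A is higher overall.

Variant A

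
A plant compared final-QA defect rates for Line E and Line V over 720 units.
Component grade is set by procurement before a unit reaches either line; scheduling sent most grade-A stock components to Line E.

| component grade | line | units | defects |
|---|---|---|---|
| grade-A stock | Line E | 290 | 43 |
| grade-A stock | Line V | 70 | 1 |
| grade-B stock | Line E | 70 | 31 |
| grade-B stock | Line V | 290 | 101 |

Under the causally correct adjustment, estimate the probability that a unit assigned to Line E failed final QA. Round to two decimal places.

The component grade-specific comparison favours Line V throughout, but the pooled figures favour Line E. The question is whether to condition on component grade.
Nothing the line does changes component grade; the imbalance is an allocation artefact. With component grade also predicting the outcome, the pooled figure is confounded, and the within-stratum comparison is the causal one.
Standardising Line E to the population component grade mix: 0.500·43/290 + 0.500·31/70 = 0.296.

0.30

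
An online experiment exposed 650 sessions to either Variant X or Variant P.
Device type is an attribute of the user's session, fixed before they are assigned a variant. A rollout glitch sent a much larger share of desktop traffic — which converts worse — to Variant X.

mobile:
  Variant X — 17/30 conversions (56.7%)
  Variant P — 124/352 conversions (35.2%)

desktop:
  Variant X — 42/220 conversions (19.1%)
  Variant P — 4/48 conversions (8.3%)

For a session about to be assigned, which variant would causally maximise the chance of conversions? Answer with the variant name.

Variant X

Device type differs across variants for reasons unrelated to any effect of the variant itself, and it separately predicts the outcome — a classic confounder. We must compare within device type levels.
Within each level — mobile: 56.7% vs 35.2%; desktop: 19.1% vs 8.3% — Variant X is higher every time.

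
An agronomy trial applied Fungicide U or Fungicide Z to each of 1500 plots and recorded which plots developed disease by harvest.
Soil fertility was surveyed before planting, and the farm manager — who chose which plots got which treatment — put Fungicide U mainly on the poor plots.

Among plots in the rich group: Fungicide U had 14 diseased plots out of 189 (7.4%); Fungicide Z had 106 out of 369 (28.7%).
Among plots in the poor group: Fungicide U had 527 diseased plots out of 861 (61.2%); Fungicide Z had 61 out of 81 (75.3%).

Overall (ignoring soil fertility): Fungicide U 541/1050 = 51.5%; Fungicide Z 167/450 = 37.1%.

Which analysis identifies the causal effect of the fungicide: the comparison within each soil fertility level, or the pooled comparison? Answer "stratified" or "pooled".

stratified

Fungicide U is lower inside every soil fertility stratum but Fungicide Z is lower in aggregate. Whether to stratify depends on how soil fertility relates to the fungicide.
Soil fertility satisfies the back-door criterion: it is not a descendant of the fungicide, and it blocks the spurious path from fungicide to outcome. Adjusting for it (i.e., using the within-soil fertility rates) gives the causal effect.
Within each level — rich: 7.4% vs 28.7%; poor: 61.2% vs 75.3% — Fungicide U is lower every time.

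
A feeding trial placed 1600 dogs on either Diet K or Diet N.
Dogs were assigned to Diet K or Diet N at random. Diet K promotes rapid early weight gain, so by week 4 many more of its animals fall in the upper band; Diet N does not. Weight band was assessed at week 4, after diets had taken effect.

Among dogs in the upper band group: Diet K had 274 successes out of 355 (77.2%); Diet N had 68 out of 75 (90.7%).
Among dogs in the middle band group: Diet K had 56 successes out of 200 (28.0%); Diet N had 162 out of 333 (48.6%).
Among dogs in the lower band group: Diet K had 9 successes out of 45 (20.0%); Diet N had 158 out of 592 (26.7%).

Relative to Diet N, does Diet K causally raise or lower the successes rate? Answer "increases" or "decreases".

increases

Because the diet influences week-4 weight band, week-4 weight band is a post-treatment mediator, not a confounder. Stratifying on it would bias the estimate; the causal effect is the crude pooled difference.
Pooled: Diet K 56.5% vs Diet N 38.8%; Diet K is higher overall.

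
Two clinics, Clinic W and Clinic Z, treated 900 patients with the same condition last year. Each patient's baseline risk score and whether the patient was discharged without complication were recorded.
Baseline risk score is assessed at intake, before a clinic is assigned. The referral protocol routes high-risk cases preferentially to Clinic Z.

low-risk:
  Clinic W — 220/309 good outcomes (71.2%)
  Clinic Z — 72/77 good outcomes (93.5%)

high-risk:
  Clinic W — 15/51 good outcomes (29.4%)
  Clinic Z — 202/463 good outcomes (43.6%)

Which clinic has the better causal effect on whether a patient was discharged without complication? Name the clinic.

Clinic Z

Baseline risk score differs across clinics for reasons unrelated to any effect of the clinic itself, and it separately predicts the outcome — a classic confounder. We must compare within baseline risk score levels.
Within each level — low-risk: 71.2% vs 93.5%; high-risk: 29.4% vs 43.6% — Clinic Z is higher every time.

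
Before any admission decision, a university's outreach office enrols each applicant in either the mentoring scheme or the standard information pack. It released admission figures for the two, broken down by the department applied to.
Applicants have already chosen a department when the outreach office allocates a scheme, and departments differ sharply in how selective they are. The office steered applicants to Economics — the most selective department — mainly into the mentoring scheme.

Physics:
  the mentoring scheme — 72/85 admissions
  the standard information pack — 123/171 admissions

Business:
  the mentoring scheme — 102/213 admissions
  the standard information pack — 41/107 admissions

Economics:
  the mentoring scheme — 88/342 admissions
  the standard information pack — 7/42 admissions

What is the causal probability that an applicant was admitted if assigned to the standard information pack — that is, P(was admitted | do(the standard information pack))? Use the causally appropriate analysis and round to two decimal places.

0.39

Within every department level the mentoring scheme has the higher rate, yet pooled the standard information pack does — Simpson's reversal.
Nothing the outreach scheme does changes department; the imbalance is an allocation artefact. With department also predicting the outcome, the pooled figure is confounded, and the within-stratum comparison is the causal one.
Standardising the standard information pack to the population department mix: 0.267·123/171 + 0.333·41/107 + 0.400·7/42 = 0.386.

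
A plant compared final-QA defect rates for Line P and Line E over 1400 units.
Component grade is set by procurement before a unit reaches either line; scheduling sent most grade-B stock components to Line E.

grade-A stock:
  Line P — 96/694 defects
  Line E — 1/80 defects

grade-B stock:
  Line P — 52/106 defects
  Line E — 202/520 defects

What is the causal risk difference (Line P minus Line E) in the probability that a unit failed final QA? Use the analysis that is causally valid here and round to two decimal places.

Nothing the line does changes component grade; the imbalance is an allocation artefact. With component grade also predicting the outcome, the pooled figure is confounded, and the within-stratum comparison is the causal one.
Adjusting over the population distribution of component grade: 0.553·(0.138−0.013) + 0.447·(0.491−0.388) = +0.115.

+0.12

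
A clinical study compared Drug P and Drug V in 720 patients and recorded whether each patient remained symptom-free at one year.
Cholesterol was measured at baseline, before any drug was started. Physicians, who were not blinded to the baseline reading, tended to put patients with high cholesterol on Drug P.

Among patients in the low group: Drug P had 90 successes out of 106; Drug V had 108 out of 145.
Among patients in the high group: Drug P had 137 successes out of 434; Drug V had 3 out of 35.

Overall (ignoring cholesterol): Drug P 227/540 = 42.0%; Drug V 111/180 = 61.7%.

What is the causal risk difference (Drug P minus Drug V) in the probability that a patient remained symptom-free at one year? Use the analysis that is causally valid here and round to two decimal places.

The cholesterol-specific comparison favours Drug P throughout, but the pooled figures favour Drug V. The question is whether to condition on cholesterol.
Here cholesterol is a common cause — it drives both which drug a case falls under and the outcome. The crude comparison mixes populations; the stratum-specific rates are the causally relevant ones.
Adjusting over the population distribution of cholesterol: 0.349·(0.849−0.745) + 0.651·(0.316−0.086) = +0.186.

+0.19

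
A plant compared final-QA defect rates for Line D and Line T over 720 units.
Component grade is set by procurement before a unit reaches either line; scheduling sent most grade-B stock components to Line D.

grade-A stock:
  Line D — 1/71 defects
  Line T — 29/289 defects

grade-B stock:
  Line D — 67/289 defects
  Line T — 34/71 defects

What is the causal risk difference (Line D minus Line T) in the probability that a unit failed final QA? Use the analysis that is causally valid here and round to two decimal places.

The stratified and pooled comparisons disagree (Line D wins within each component grade; Line T wins overall), so the answer turns on the causal role of component grade.
Here component grade is a common cause — it drives both which line a case falls under and the outcome. The crude comparison mixes populations; the stratum-specific rates are the causally relevant ones.
Adjusting over the population distribution of component grade: 0.500·(0.014−0.100) + 0.500·(0.232−0.479) = -0.167.

-0.17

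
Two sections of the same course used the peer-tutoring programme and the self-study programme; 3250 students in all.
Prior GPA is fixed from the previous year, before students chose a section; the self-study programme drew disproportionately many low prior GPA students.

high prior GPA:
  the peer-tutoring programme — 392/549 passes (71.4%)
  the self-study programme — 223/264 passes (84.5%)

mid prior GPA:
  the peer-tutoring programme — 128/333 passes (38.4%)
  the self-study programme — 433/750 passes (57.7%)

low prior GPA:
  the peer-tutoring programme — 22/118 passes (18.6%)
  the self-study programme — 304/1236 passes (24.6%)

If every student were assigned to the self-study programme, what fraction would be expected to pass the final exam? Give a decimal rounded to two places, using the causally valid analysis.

0.51

Since prior GPA band is a pre-existing factor (not a product of the teaching method) and it affects the outcome on its own, it is a confounder. The stratified rates, not the pooled rate, identify the causal effect.
Standardising the self-study programme to the population prior GPA band mix: 0.250·223/264 + 0.333·433/750 + 0.417·304/1236 = 0.506.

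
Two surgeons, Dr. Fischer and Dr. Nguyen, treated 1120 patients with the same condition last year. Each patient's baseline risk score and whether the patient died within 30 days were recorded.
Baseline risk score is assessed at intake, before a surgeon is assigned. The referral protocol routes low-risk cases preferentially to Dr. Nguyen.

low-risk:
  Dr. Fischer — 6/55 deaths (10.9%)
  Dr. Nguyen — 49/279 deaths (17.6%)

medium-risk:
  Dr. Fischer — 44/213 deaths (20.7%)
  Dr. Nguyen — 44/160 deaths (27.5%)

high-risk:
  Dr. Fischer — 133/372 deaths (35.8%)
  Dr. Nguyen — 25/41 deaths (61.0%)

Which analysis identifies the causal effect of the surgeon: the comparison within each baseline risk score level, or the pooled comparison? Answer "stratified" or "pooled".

The imbalance in baseline risk score arose from how patients were allocated, not from anything the surgeon did; and baseline risk score independently affects the outcome. The pooled gap is confounded — condition on baseline risk score.
Within each level — low-risk: 10.9% vs 17.6%; medium-risk: 20.7% vs 27.5%; high-risk: 35.8% vs 61.0% — Dr. Fischer is lower every time.

stratified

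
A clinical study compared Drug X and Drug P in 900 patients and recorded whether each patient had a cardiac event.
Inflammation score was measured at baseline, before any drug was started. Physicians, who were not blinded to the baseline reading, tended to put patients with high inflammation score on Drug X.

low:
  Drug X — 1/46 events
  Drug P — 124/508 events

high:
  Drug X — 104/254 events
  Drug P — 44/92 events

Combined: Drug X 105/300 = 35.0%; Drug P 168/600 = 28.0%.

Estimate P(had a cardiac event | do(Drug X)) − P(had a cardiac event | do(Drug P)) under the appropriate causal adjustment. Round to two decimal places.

Since inflammation score is a pre-existing factor (not a product of the drug) and it affects the outcome on its own, it is a confounder. The stratified rates, not the pooled rate, identify the causal effect.
Adjusting over the population distribution of inflammation score: 0.616·(0.022−0.244) + 0.384·(0.409−0.478) = -0.163.

-0.16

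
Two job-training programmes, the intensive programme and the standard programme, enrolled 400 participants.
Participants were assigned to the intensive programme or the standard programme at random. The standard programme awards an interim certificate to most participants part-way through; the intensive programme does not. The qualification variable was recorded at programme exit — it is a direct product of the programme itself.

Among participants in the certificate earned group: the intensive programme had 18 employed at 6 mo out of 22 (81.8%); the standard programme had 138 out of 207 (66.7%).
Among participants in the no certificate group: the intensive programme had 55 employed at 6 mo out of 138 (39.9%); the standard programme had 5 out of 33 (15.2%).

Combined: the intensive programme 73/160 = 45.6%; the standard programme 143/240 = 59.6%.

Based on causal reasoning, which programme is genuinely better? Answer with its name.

the standard programme

Qualification attained during the programme lies on the pathway programme → qualification attained during the programme → outcome, so adjusting for it blocks the indirect effect. For the total causal effect of programme, use the unadjusted pooled rates.
Pooled: the intensive programme 45.6% vs the standard programme 59.6%; the standard programme is higher overall.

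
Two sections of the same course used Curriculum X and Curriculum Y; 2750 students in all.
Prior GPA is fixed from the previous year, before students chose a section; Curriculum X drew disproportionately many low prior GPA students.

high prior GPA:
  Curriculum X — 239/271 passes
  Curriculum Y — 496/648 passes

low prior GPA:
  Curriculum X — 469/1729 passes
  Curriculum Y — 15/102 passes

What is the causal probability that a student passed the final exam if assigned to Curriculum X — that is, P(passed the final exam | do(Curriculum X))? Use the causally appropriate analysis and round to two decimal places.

0.48

Prior GPA band differs across teaching methods for reasons unrelated to any effect of the teaching method itself, and it separately predicts the outcome — a classic confounder. We must compare within prior GPA band levels.
Standardising Curriculum X to the population prior GPA band mix: 0.334·239/271 + 0.666·469/1729 = 0.475.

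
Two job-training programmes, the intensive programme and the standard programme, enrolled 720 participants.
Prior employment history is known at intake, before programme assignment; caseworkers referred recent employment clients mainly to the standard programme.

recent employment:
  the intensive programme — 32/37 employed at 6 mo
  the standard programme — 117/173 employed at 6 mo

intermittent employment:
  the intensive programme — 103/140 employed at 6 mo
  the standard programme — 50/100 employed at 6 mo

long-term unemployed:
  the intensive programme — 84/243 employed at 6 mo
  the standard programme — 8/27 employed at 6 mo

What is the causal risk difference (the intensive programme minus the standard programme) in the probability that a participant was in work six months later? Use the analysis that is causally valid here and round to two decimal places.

+0.15

Nothing the programme does changes prior employment history; the imbalance is an allocation artefact. With prior employment history also predicting the outcome, the pooled figure is confounded, and the within-stratum comparison is the causal one.
Adjusting over the population distribution of prior employment history: 0.292·(0.865−0.676) + 0.333·(0.736−0.500) + 0.375·(0.346−0.296) = +0.152.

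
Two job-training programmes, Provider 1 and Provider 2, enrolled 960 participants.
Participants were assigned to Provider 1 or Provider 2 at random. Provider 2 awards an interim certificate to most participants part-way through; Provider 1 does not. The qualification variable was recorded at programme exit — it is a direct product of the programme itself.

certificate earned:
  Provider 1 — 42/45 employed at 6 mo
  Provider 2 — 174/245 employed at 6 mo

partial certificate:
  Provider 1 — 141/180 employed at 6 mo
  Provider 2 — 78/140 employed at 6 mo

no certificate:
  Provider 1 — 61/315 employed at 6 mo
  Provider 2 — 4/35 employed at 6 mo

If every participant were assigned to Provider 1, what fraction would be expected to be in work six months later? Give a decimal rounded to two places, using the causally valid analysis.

Qualification attained during the programme is downstream of the programme. One should not condition on a consequence of treatment, so the overall rates are the right comparison.
So P(outcome | do(Provider 1)) is just the pooled rate for Provider 1: 244/540 = 0.452.

0.45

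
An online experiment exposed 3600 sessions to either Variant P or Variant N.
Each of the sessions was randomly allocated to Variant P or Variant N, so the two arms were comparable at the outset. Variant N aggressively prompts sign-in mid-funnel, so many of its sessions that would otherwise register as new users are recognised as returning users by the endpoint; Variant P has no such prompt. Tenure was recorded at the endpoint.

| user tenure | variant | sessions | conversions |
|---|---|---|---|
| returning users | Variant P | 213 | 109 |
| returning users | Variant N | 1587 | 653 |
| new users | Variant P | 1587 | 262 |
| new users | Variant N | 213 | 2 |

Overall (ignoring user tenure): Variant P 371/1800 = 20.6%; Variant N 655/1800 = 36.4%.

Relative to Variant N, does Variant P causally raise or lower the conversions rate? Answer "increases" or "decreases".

User tenure lies on the pathway variant → user tenure → outcome, so adjusting for it blocks the indirect effect. For the total causal effect of variant, use the unadjusted pooled rates.
Pooled: Variant P 20.6% vs Variant N 36.4%; Variant N is higher overall.

decreases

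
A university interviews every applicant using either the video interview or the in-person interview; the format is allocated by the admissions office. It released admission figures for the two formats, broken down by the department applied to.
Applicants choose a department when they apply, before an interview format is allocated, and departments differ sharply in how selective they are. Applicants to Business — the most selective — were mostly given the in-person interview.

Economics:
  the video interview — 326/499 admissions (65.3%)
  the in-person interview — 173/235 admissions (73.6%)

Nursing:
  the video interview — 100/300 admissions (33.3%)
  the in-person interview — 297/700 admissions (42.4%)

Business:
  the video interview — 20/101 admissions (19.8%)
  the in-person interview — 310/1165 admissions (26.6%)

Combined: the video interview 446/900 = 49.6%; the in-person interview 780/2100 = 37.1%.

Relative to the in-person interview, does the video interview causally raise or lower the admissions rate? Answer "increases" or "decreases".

decreases

Since department is a pre-existing factor (not a product of the interview format) and it affects the outcome on its own, it is a confounder. The stratified rates, not the pooled rate, identify the causal effect.
Within each level — Economics: 65.3% vs 73.6%; Nursing: 33.3% vs 42.4%; Business: 19.8% vs 26.6% — the in-person interview is higher every time.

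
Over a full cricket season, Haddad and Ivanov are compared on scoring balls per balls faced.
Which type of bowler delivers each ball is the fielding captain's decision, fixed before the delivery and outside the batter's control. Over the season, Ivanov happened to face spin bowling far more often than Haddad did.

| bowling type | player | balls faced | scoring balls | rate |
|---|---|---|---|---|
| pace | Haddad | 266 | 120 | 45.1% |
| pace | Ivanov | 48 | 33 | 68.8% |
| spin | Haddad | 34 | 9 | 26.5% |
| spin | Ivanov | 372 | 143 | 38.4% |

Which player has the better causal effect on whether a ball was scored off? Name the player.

Bowling type differs across players for reasons unrelated to any effect of the player itself, and it separately predicts the outcome — a classic confounder. We must compare within bowling type levels.
Within each level — pace: 45.1% vs 68.8%; spin: 26.5% vs 38.4% — Ivanov is higher every time.

Ivanov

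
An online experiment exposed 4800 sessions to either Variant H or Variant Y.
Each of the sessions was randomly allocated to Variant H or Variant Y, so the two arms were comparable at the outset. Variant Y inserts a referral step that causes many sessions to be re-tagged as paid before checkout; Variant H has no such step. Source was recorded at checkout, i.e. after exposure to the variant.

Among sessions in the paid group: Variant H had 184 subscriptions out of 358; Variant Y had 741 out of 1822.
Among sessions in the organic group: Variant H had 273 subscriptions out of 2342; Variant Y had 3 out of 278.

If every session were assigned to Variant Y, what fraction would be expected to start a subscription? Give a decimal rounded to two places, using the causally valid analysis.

0.35

Traffic source here is a post-treatment variable shaped by the variant; conditioning on it would introduce bias rather than remove it. The overall comparison is the causal one.
So P(outcome | do(Variant Y)) is just the pooled rate for Variant Y: 744/2100 = 0.354.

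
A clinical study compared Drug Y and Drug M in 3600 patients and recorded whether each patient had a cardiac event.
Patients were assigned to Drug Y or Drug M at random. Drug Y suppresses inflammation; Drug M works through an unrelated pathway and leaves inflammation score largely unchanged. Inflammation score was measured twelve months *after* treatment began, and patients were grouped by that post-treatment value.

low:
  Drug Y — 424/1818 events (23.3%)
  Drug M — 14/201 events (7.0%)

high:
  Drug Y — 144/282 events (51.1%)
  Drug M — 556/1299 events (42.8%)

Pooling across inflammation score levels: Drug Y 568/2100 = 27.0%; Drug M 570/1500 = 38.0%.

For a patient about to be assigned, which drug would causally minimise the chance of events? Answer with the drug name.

Drug Y

Drug M is lower inside every inflammation score stratum but Drug Y is lower in aggregate. Whether to stratify depends on how inflammation score relates to the drug.
Inflammation score here is a post-treatment variable shaped by the drug; conditioning on it would introduce bias rather than remove it. The overall comparison is the causal one.
Pooled: Drug Y 27.0% vs Drug M 38.0%; Drug Y is lower overall.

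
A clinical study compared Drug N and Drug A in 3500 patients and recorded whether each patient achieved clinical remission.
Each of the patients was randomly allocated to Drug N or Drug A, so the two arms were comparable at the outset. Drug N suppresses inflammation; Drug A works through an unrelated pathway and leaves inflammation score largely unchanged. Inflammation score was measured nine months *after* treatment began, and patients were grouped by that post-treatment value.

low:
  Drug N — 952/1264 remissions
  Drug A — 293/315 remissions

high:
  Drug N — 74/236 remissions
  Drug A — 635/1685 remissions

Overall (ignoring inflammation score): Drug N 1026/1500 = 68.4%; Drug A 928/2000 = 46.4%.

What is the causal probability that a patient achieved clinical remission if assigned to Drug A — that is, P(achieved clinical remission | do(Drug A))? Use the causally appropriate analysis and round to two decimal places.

0.46

Within every inflammation score level Drug A has the higher rate, yet pooled Drug N does — Simpson's reversal.
Stratifying would compare drugs among patients the drugs themselves sorted into inflammation score groups — a form of selection on an intermediate. The unconditioned pooled rates give the total causal effect.
So P(outcome | do(Drug A)) is just the pooled rate for Drug A: 928/2000 = 0.464.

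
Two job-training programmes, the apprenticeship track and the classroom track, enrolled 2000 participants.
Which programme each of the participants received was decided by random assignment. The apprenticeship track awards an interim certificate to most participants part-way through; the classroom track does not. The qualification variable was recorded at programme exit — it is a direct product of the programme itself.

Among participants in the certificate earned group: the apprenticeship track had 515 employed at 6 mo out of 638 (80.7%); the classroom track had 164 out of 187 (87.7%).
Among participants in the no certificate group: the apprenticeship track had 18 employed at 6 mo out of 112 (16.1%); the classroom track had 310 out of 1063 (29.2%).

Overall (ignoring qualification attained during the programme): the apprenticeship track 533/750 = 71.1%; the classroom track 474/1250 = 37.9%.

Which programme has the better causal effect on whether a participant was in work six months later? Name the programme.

the apprenticeship track

the classroom track is higher inside every qualification attained during the programme stratum but the apprenticeship track is higher in aggregate. Whether to stratify depends on how qualification attained during the programme relates to the programme.
Qualification attained during the programme here is a post-treatment variable shaped by the programme; conditioning on it would introduce bias rather than remove it. The overall comparison is the causal one.
Pooled: the apprenticeship track 71.1% vs the classroom track 37.9%; the apprenticeship track is higher overall.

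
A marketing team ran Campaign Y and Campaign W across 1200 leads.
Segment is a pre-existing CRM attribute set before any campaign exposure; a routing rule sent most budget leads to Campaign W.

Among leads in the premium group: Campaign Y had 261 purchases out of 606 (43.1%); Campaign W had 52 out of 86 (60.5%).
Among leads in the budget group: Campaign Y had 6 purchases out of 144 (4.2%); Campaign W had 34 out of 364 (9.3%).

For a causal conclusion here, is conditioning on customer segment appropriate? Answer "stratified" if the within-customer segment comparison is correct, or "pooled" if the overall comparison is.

Nothing the campaign does changes customer segment; the imbalance is an allocation artefact. With customer segment also predicting the outcome, the pooled figure is confounded, and the within-stratum comparison is the causal one.
Within each level — premium: 43.1% vs 60.5%; budget: 4.2% vs 9.3% — Campaign W is higher every time.

stratified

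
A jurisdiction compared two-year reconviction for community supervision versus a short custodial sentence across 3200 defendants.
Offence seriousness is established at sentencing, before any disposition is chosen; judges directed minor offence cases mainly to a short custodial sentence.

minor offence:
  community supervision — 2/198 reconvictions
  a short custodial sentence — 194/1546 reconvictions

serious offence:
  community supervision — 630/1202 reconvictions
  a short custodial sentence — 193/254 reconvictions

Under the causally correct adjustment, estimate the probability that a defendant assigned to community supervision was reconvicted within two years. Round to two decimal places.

Offence seriousness differs across dispositions for reasons unrelated to any effect of the disposition itself, and it separately predicts the outcome — a classic confounder. We must compare within offence seriousness levels.
Standardising community supervision to the population offence seriousness mix: 0.545·2/198 + 0.455·630/1202 = 0.244.

0.24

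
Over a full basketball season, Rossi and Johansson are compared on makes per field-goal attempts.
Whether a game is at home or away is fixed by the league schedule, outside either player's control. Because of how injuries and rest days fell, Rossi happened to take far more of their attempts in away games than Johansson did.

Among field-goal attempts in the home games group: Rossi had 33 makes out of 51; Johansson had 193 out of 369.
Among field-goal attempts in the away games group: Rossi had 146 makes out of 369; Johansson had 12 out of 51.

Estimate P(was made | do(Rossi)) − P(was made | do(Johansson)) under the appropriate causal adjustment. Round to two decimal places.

+0.14

Game venue differs across players for reasons unrelated to any effect of the player itself, and it separately predicts the outcome — a classic confounder. We must compare within game venue levels.
Adjusting over the population distribution of game venue: 0.500·(0.647−0.523) + 0.500·(0.396−0.235) = +0.142.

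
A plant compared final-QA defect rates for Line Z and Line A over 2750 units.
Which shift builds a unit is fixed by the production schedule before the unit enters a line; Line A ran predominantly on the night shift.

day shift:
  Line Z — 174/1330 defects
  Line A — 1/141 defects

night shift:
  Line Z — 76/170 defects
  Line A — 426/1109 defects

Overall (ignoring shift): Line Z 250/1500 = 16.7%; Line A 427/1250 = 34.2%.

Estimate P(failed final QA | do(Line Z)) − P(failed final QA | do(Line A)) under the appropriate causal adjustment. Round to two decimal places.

Within every shift level Line A has the lower rate, yet pooled Line Z does — Simpson's reversal.
Shift satisfies the back-door criterion: it is not a descendant of the line, and it blocks the spurious path from line to outcome. Adjusting for it (i.e., using the within-shift rates) gives the causal effect.
Adjusting over the population distribution of shift: 0.535·(0.131−0.007) + 0.465·(0.447−0.384) = +0.095.

+0.10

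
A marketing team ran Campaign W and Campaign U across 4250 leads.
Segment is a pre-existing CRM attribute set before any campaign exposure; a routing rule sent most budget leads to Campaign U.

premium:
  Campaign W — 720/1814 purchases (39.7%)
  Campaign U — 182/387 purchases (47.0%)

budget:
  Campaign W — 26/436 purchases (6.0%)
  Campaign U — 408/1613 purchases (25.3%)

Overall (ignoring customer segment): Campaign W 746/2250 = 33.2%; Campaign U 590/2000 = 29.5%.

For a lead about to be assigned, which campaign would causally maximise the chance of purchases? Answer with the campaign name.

The stratified and pooled comparisons disagree (Campaign U wins within each customer segment; Campaign W wins overall), so the answer turns on the causal role of customer segment.
Since customer segment is a pre-existing factor (not a product of the campaign) and it affects the outcome on its own, it is a confounder. The stratified rates, not the pooled rate, identify the causal effect.
Within each level — premium: 39.7% vs 47.0%; budget: 6.0% vs 25.3% — Campaign U is higher every time.

Campaign U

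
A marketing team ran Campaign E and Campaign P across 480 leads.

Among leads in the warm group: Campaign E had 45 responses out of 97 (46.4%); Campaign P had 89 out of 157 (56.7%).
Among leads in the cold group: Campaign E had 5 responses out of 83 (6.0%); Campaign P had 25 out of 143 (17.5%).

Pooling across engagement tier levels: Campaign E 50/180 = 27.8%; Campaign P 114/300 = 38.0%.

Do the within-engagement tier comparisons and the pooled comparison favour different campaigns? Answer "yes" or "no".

Within each engagement tier level (warm 46.4% vs 56.7%; cold 6.0% vs 17.5%), Campaign P has the higher rate every time. Pooled: 27.8% vs 38.0% — Campaign P has the higher rate overall. They agree.

no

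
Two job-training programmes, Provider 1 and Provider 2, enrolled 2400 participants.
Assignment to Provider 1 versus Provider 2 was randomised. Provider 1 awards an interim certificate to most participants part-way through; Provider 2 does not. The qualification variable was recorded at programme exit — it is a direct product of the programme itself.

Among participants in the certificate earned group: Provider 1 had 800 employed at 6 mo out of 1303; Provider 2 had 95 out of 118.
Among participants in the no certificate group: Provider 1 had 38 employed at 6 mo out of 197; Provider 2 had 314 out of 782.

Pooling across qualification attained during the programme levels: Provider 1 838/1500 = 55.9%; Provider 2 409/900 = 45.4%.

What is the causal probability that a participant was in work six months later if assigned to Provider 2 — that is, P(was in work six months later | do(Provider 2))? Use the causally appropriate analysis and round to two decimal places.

Qualification attained during the programme here is a post-treatment variable shaped by the programme; conditioning on it would introduce bias rather than remove it. The overall comparison is the causal one.
So P(outcome | do(Provider 2)) is just the pooled rate for Provider 2: 409/900 = 0.454.

0.45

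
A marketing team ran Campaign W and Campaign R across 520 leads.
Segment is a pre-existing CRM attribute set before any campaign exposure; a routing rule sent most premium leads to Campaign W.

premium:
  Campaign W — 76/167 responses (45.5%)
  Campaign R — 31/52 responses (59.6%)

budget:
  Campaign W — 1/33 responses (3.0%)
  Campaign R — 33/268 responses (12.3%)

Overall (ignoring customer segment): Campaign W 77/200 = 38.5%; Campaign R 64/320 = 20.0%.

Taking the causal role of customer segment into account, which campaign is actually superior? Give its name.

Campaign R

Here customer segment is a common cause — it drives both which campaign a case falls under and the outcome. The crude comparison mixes populations; the stratum-specific rates are the causally relevant ones.
Within each level — premium: 45.5% vs 59.6%; budget: 3.0% vs 12.3% — Campaign R is higher every time.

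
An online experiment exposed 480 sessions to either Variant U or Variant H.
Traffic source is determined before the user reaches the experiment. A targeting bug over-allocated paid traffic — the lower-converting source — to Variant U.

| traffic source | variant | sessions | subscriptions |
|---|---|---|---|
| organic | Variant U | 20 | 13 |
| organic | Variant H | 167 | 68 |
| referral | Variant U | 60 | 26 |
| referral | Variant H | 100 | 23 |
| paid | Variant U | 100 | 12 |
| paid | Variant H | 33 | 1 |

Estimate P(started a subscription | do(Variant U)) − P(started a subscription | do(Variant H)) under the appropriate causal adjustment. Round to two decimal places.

+0.19

Traffic source satisfies the back-door criterion: it is not a descendant of the variant, and it blocks the spurious path from variant to outcome. Adjusting for it (i.e., using the within-traffic source rates) gives the causal effect.
Adjusting over the population distribution of traffic source: 0.390·(0.650−0.407) + 0.333·(0.433−0.230) + 0.277·(0.120−0.030) = +0.187.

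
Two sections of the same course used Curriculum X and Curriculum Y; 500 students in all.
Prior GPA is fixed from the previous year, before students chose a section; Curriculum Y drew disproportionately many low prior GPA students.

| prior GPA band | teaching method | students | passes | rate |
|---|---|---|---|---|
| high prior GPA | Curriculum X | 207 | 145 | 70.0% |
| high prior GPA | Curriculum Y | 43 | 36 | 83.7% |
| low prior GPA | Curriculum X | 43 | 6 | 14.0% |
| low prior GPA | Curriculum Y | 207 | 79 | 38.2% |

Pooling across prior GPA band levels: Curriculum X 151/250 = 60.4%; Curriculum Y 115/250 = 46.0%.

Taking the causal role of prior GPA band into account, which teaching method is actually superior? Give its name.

Nothing the teaching method does changes prior GPA band; the imbalance is an allocation artefact. With prior GPA band also predicting the outcome, the pooled figure is confounded, and the within-stratum comparison is the causal one.
Within each level — high prior GPA: 70.0% vs 83.7%; low prior GPA: 14.0% vs 38.2% — Curriculum Y is higher every time.

Curriculum Y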